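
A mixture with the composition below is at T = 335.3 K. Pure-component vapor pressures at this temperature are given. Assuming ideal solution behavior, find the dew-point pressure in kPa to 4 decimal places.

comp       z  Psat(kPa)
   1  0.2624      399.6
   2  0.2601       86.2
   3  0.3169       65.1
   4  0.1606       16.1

Pdew = 54.0041 kPa

At the dew point ψ → 1, so Σzᵢ/Kᵢ = 1 with Kᵢ = Pᵢˢᵃᵗ/P ⇒ 1/P = Σzᵢ/Pᵢˢᵃᵗ.
1/P = 0.2624/399.6 + 0.2601/86.2 + 0.3169/65.1 + 0.1606/16.1 = 0.0185171 ⇒ P = 54.0041 kPa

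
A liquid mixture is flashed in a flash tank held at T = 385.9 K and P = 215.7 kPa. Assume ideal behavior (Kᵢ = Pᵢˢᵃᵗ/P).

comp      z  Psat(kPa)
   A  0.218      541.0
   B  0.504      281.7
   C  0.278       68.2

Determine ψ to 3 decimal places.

Raoult's law: Kᵢ = Pᵢˢᵃᵗ/P = Pᵢˢᵃᵗ/215.7.
  K_A = 541.0/215.7 = 2.50811, K_B = 281.7/215.7 = 1.30598, K_C = 68.2/215.7 = 0.31618
Let ψ = V/F and solve Σ zᵢ(Kᵢ−1)/(1+ψ(Kᵢ−1)) = 0.
g(0) = ΣzᵢKᵢ − 1 = 0.293 and g(1) = 1 − Σzᵢ/Kᵢ = -0.352, so a root lies in (0, 1).
Newton iteration, ψ⁰ = 0.5:
  ψ = 0.500: g = 0.0323, g' = -0.497 → ψ = 0.565
  ψ = 0.565: g = -0.0008, g' = -0.524 → ψ = 0.563
Converged at ψ = 0.563.

ψ = 0.563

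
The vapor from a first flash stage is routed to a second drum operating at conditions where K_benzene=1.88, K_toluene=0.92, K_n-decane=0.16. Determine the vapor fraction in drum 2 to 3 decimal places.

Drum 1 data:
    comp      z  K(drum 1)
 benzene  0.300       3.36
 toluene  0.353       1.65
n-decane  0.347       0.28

V/F (drum 2) = 0.422

Drum 1:
Iterate (Newton) starting at ψ₁ = 0.7:
  ψ₁ = 0.700: g = -0.0790, g' = -1.039 → ψ₁ = 0.624
  ψ₁ = 0.624: g = -0.0040, g' = -0.942 → ψ₁ = 0.620
Converged at ψ₁ = 0.620.
Drum-1 compositions:
  benzene: x = 0.122, y = 0.409
  toluene: x = 0.252, y = 0.415
  n-decane: x = 0.627, y = 0.175
Drum-2 feed = drum-1 vapor: z₂ = (0.4094, 0.4152, 0.1754).
Drum 2:
Rachford–Rice: g(ψ₂) = Σ zᵢ(Kᵢ−1)/(1+ψ₂(Kᵢ−1)) = 0.
Check two-phase: ΣzᵢKᵢ = 1.180 > 1 and Σzᵢ/Kᵢ = 1.765 > 1, so g(0) = 0.180 > 0 and g(1) = -0.765 < 0.
Newton iteration, ψ₂⁰ = 0.33:
  ψ₂ = 0.330: g = 0.0412, g' = -0.430 → ψ₂ = 0.426
  ψ₂ = 0.426: g = -0.0017, g' = -0.471 → ψ₂ = 0.422
Converged at ψ₂ = 0.422.
  benzene: x = 0.298, y = 0.561
  toluene: x = 0.430, y = 0.395
  n-decane: x = 0.272, y = 0.043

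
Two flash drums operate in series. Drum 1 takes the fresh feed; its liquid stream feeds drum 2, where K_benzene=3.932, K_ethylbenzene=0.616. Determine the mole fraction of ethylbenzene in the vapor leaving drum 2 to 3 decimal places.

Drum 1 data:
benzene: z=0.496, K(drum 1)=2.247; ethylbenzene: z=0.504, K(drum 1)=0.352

Drum 1:
Rachford–Rice: g(ψ₁) = Σ zᵢ(Kᵢ−1)/(1+ψ₁(Kᵢ−1)) = 0.
Check two-phase: ΣzᵢKᵢ = 1.292 > 1 and Σzᵢ/Kᵢ = 1.653 > 1, so g(0) = 0.292 > 0 and g(1) = -0.653 < 0.
Newton–Raphson from ψ₁ = 0.3:
  ψ₁ = 0.300: g = 0.0447, g' = -0.735 → ψ₁ = 0.361
Converged at ψ₁ = 0.361.
Drum-1 compositions:
  benzene: x = 0.342, y = 0.768
  ethylbenzene: x = 0.658, y = 0.232
Drum-2 feed = drum-1 liquid: z₂ = (0.3420, 0.6580).
Drum 2:
Material balance + equilibrium reduce to Σ zᵢ(Kᵢ−1)/(1+ψ₂(Kᵢ−1)) = 0.
g(0) = ΣzᵢKᵢ − 1 = 0.750 and g(1) = 1 − Σzᵢ/Kᵢ = -0.155, so a root lies in (0, 1).
Binary case is linear: z₁(K₁−1)(1+ψ₂(K₂−1)) + z₂(K₂−1)(1+ψ₂(K₁−1)) = 0
⇒ ψ₂ = [z₁(K₁−1)+z₂(K₂−1)] / [−(K₁−1)(K₂−1)] = 0.7499/1.1259 = 0.666
  benzene: x = 0.116, y = 0.455
  ethylbenzene: x = 0.884, y = 0.545

y_ethylbenzene (drum 2) = 0.545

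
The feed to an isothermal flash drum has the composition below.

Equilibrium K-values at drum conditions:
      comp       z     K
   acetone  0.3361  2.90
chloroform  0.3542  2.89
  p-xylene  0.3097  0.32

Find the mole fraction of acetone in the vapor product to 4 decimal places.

y_acetone = 0.3723

Let ψ = V/F and solve Σ zᵢ(Kᵢ−1)/(1+ψ(Kᵢ−1)) = 0.
Feasibility: ΣzᵢKᵢ = 2.0974, Σzᵢ/Kᵢ = 1.2063 — both > 1, two phases present.
Iterate (Newton) starting at ψ = 0.6:
  ψ = 0.6000: g = 0.25637, g' = -0.9514 → ψ = 0.8695
  ψ = 0.8695: g = -0.02115, g' = -1.2107 → ψ = 0.8520
  ψ = 0.8520: g = -0.00034, g' = -1.1720 → ψ = 0.8517
Converged at ψ = 0.8517.
Compositions from xᵢ = zᵢ/(1+ψ(Kᵢ−1)), yᵢ = Kᵢxᵢ:
  acetone: x = 0.1284, y = 0.3723
  chloroform: x = 0.1357, y = 0.3922
  p-xylene: x = 0.7359, y = 0.2355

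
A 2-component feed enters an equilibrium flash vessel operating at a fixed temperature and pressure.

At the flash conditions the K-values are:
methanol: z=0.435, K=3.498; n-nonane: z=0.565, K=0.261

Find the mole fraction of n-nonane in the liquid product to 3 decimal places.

Rachford–Rice: g(V/F) = Σ zᵢ(Kᵢ−1)/(1+V/F(Kᵢ−1)) = 0.
Check two-phase: ΣzᵢKᵢ = 1.669 > 1 and Σzᵢ/Kᵢ = 2.289 > 1, so g(0) = 0.669 > 0 and g(1) = -1.289 < 0.
Binary case is linear: z₁(K₁−1)(1+V/F(K₂−1)) + z₂(K₂−1)(1+V/F(K₁−1)) = 0
⇒ V/F = [z₁(K₁−1)+z₂(K₂−1)] / [−(K₁−1)(K₂−1)] = 0.6691/1.8460 = 0.362
Compositions from xᵢ = zᵢ/(1+V/F(Kᵢ−1)), yᵢ = Kᵢxᵢ:
  methanol: x = 0.228, y = 0.799
  n-nonane: x = 0.772, y = 0.201

x_n-nonane = 0.772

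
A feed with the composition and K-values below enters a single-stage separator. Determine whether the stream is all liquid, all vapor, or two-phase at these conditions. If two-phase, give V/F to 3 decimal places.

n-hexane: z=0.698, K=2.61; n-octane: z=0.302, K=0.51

ΣzᵢKᵢ = 1.976; Σzᵢ/Kᵢ = 0.860.
Since Σzᵢ/Kᵢ < 1 the mixture is above its dew point — single vapor phase.

all vapor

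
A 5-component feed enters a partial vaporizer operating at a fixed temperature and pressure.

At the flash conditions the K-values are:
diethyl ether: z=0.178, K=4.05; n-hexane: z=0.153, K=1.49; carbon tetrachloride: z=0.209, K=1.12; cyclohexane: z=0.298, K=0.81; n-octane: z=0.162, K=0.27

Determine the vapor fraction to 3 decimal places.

Material balance + equilibrium reduce to Σ zᵢ(Kᵢ−1)/(1+ψ(Kᵢ−1)) = 0.
g(0) = ΣzᵢKᵢ − 1 = 0.468 and g(1) = 1 − Σzᵢ/Kᵢ = -0.301, so a root lies in (0, 1).
Iterate (Newton) starting at ψ = 0.34:
  ψ = 0.340: g = 0.1370, g' = -0.594 → ψ = 0.571
  ψ = 0.571: g = 0.0139, g' = -0.513 → ψ = 0.598
Converged at ψ = 0.598.

ψ = 0.598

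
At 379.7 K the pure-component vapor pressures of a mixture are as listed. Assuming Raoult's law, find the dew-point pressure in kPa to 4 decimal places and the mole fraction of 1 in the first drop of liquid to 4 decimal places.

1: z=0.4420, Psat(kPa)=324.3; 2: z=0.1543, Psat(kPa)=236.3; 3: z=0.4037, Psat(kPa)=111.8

At the dew point ψ → 1, so Σzᵢ/Kᵢ = 1 with Kᵢ = Pᵢˢᵃᵗ/P ⇒ 1/P = Σzᵢ/Pᵢˢᵃᵗ.
1/P = 0.4420/324.3 + 0.1543/236.3 + 0.4037/111.8 = 0.0056268 ⇒ P = 177.7199 kPa
xᵢ = zᵢP/Pᵢˢᵃᵗ ⇒ x_1 = 0.4420·177.7199/324.3 = 0.2422

Pdew = 177.7199 kPa, x_1 = 0.2422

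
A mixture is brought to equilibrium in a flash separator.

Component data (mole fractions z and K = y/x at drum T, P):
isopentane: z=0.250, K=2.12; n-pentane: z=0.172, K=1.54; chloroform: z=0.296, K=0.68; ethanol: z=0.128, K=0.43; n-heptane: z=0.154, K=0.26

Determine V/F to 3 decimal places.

V/F = 0.190

Newton–Raphson from V/F = 0.39:
  V/F = 0.390: g = -0.0906, g' = -0.461 → V/F = 0.193
  V/F = 0.193: g = -0.0017, g' = -0.455 → V/F = 0.190
Converged at V/F = 0.190.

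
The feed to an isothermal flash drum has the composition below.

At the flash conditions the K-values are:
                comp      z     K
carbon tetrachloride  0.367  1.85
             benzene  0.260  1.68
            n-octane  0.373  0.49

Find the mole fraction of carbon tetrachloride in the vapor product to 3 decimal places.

y_carbon tetrachloride = 0.415

Material balance + equilibrium reduce to Σ zᵢ(Kᵢ−1)/(1+ψ(Kᵢ−1)) = 0.
Check two-phase: ΣzᵢKᵢ = 1.299 > 1 and Σzᵢ/Kᵢ = 1.114 > 1, so g(0) = 0.299 > 0 and g(1) = -0.114 < 0.
Newton iteration, ψ⁰ = 0.36:
  ψ = 0.360: g = 0.1479, g' = -0.379 → ψ = 0.751
  ψ = 0.751: g = -0.0007, g' = -0.406 → ψ = 0.749
Converged at ψ = 0.749.
Compositions from xᵢ = zᵢ/(1+ψ(Kᵢ−1)), yᵢ = Kᵢxᵢ:
  carbon tetrachloride: x = 0.224, y = 0.415
  benzene: x = 0.172, y = 0.289
  n-octane: x = 0.603, y = 0.296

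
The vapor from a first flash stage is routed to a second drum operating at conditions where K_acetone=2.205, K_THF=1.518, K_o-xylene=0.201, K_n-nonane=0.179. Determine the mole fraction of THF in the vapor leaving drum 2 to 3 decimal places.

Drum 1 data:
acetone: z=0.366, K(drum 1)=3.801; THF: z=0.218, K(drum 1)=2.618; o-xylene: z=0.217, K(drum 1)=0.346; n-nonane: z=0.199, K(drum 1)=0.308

y_THF (drum 2) = 0.308

Drum 1:
Material balance + equilibrium reduce to Σ zᵢ(Kᵢ−1)/(1+ψ₁(Kᵢ−1)) = 0.
Check two-phase: ΣzᵢKᵢ = 2.098 > 1 and Σzᵢ/Kᵢ = 1.453 > 1, so g(0) = 1.098 > 0 and g(1) = -0.453 < 0.
Newton iteration, ψ₁⁰ = 0.5:
  ψ₁ = 0.500: g = 0.2006, g' = -1.100 → ψ₁ = 0.682
  ψ₁ = 0.682: g = 0.0026, g' = -1.112 → ψ₁ = 0.685
Converged at ψ₁ = 0.685.
Drum-1 compositions:
  acetone: x = 0.125, y = 0.477
  THF: x = 0.103, y = 0.271
  o-xylene: x = 0.393, y = 0.136
  n-nonane: x = 0.378, y = 0.116
Drum-2 feed = drum-1 vapor: z₂ = (0.4768, 0.2708, 0.1360, 0.1165).
Drum 2:
Let ψ₂ = V/F and solve Σ zᵢ(Kᵢ−1)/(1+ψ₂(Kᵢ−1)) = 0.
Feasibility: ΣzᵢKᵢ = 1.511, Σzᵢ/Kᵢ = 1.722 — both > 1, two phases present.
Newton–Raphson from ψ₂ = 0.58:
  ψ₂ = 0.580: g = 0.0610, g' = -0.870 → ψ₂ = 0.650
  ψ₂ = 0.650: g = -0.0041, g' = -0.995 → ψ₂ = 0.646
Converged at ψ₂ = 0.646.
  acetone: x = 0.268, y = 0.591
  THF: x = 0.203, y = 0.308
  o-xylene: x = 0.281, y = 0.056
  n-nonane: x = 0.248, y = 0.044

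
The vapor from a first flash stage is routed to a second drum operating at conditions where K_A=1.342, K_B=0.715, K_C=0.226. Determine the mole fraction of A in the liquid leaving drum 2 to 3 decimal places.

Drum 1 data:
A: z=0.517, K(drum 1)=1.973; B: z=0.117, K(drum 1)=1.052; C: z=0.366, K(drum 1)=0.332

Drum 1:
Let ψ₁ = V/F and solve Σ zᵢ(Kᵢ−1)/(1+ψ₁(Kᵢ−1)) = 0.
Check two-phase: ΣzᵢKᵢ = 1.265 > 1 and Σzᵢ/Kᵢ = 1.476 > 1, so g(0) = 0.265 > 0 and g(1) = -0.476 < 0.
Newton–Raphson from ψ₁ = 0.48:
  ψ₁ = 0.480: g = -0.0110, g' = -0.582 → ψ₁ = 0.461
Converged at ψ₁ = 0.461.
Drum-1 compositions:
  A: x = 0.357, y = 0.704
  B: x = 0.114, y = 0.120
  C: x = 0.529, y = 0.176
Drum-2 feed = drum-1 vapor: z₂ = (0.7042, 0.1202, 0.1756).
Drum 2:
Rachford–Rice: g(ψ₂) = Σ zᵢ(Kᵢ−1)/(1+ψ₂(Kᵢ−1)) = 0.
Check two-phase: ΣzᵢKᵢ = 1.071 > 1 and Σzᵢ/Kᵢ = 1.470 > 1, so g(0) = 0.071 > 0 and g(1) = -0.470 < 0.
Newton–Raphson from ψ₂ = 0.31:
  ψ₂ = 0.310: g = 0.0014, g' = -0.261 → ψ₂ = 0.315
Converged at ψ₂ = 0.315.
  A: x = 0.636, y = 0.853
  B: x = 0.132, y = 0.094
  C: x = 0.232, y = 0.052

x_A (drum 2) = 0.636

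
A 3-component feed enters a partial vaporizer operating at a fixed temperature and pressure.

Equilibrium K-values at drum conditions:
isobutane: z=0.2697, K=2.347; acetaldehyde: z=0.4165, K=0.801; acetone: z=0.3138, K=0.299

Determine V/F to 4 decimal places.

V/F = 0.0983

Rachford–Rice: g(V/F) = Σ zᵢ(Kᵢ−1)/(1+V/F(Kᵢ−1)) = 0.
Feasibility: ΣzᵢKᵢ = 1.0604, Σzᵢ/Kᵢ = 1.6844 — both > 1, two phases present.
Newton iteration, V/F⁰ = 0.37:
  V/F = 0.3700: g = -0.14403, g' = -0.5183 → V/F = 0.0921
  V/F = 0.0921: g = 0.00360, g' = -0.5806 → V/F = 0.0983
Converged at V/F = 0.0983.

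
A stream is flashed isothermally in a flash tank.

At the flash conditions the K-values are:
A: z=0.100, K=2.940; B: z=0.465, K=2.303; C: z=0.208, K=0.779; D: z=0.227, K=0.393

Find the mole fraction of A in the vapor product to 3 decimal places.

Material balance + equilibrium reduce to Σ zᵢ(Kᵢ−1)/(1+V/F(Kᵢ−1)) = 0.
g(0) = ΣzᵢKᵢ − 1 = 0.616 and g(1) = 1 − Σzᵢ/Kᵢ = -0.081, so a root lies in (0, 1).
Newton–Raphson from V/F = 0.5:
  V/F = 0.500: g = 0.2158, g' = -0.572 → V/F = 0.878
  V/F = 0.878: g = 0.0026, g' = -0.622 → V/F = 0.882
Converged at V/F = 0.882.
Compositions from xᵢ = zᵢ/(1+V/F(Kᵢ−1)), yᵢ = Kᵢxᵢ:
  A: x = 0.037, y = 0.108
  B: x = 0.216, y = 0.498
  C: x = 0.258, y = 0.201
  D: x = 0.488, y = 0.192

y_A = 0.108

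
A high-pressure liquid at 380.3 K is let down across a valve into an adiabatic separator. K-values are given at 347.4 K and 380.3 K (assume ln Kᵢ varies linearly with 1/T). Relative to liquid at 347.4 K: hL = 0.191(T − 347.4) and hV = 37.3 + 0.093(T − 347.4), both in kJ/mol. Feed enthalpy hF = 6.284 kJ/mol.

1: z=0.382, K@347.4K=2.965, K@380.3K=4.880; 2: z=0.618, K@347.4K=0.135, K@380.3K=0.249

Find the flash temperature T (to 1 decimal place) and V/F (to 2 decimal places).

Adiabatic flash: solve Rachford–Rice at each trial T, then check hF = ψ·hV(T) + (1−ψ)·hL(T).
  T = 347.4 K: K = (2.965, 0.135), RR gives ψ = 0.127, H_out = 4.741 kJ/mol
  T = 380.3 K: K = (4.880, 0.249), RR gives ψ = 0.349, H_out = 18.189 kJ/mol
  T = 363.9 K: K = (3.850, 0.186), RR gives ψ = 0.252, H_out = 12.161 kJ/mol
  T = 355.6 K: K = (3.386, 0.159), RR gives ψ = 0.195, H_out = 8.690 kJ/mol
  T = 351.5 K: K = (3.171, 0.147), RR gives ψ = 0.163, H_out = 6.797 kJ/mol
  T = 349.4 K: K = (3.064, 0.141), RR gives ψ = 0.145, H_out = 5.767 kJ/mol
  T = 350.4 K: K = (3.115, 0.143), RR gives ψ = 0.154, H_out = 6.263 kJ/mol
Linear interpolation between T = 350.4 (H_out = 6.263) and T = 351.5 (H_out = 6.797) on hF = 6.284 gives T ≈ 350.4 K, at which ψ = 0.15.

T = 350.4 K, V/F = 0.15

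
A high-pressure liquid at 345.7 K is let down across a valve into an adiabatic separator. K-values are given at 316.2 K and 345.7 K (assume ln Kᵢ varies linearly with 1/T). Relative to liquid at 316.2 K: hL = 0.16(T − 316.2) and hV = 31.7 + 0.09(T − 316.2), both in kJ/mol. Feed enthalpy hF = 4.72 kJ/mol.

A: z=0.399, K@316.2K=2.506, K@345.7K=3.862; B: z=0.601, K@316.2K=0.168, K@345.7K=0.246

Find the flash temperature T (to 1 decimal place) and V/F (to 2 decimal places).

T = 320.5 K, V/F = 0.13

Adiabatic flash: solve Rachford–Rice at each trial T, then check hF = ψ·hV(T) + (1−ψ)·hL(T).
  T = 316.2 K: K = (2.506, 0.168), RR gives ψ = 0.080, H_out = 2.552 kJ/mol
  T = 345.7 K: K = (3.862, 0.246), RR gives ψ = 0.319, H_out = 14.179 kJ/mol
  T = 330.9 K: K = (3.139, 0.205), RR gives ψ = 0.221, H_out = 9.125 kJ/mol
  T = 323.5 K: K = (2.810, 0.186), RR gives ψ = 0.158, H_out = 6.095 kJ/mol
  T = 319.9 K: K = (2.657, 0.177), RR gives ψ = 0.122, H_out = 4.432 kJ/mol
  T = 321.7 K: K = (2.733, 0.181), RR gives ψ = 0.141, H_out = 5.281 kJ/mol
Linear interpolation between T = 319.9 (H_out = 4.432) and T = 321.7 (H_out = 5.281) on hF = 4.72 gives T ≈ 320.5 K, at which ψ = 0.13.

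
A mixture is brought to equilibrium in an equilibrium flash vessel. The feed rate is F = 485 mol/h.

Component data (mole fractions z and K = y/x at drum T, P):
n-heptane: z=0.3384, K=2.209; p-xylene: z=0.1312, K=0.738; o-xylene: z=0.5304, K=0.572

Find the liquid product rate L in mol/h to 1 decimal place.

L = 336.5 mol/h

Material balance + equilibrium reduce to Σ zᵢ(Kᵢ−1)/(1+ψ(Kᵢ−1)) = 0.
Check two-phase: ΣzᵢKᵢ = 1.1477 > 1 and Σzᵢ/Kᵢ = 1.2582 > 1, so g(0) = 0.1477 > 0 and g(1) = -0.2582 < 0.
Newton iteration, ψ⁰ = 0.56:
  ψ = 0.5600: g = -0.09490, g' = -0.3563 → ψ = 0.2937
  ψ = 0.2937: g = 0.00505, g' = -0.4071 → ψ = 0.3061
Converged at ψ = 0.3061.
Then V = ψ·F = 0.3061·485 = 148.5 mol/h and L = F − V = 336.5 mol/h.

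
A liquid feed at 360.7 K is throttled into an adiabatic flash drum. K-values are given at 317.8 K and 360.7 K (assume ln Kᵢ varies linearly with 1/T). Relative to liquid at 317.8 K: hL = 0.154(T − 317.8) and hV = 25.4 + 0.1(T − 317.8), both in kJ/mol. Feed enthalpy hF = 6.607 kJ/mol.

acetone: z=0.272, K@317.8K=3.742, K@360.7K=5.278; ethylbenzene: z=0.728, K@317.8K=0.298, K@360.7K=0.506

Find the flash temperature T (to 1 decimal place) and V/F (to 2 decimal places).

T = 330.2 K, V/F = 0.19

Adiabatic flash: solve Rachford–Rice at each trial T, then check hF = ψ·hV(T) + (1−ψ)·hL(T).
  T = 317.8 K: K = (3.742, 0.298), RR gives ψ = 0.122, H_out = 3.098 kJ/mol
  T = 360.7 K: K = (5.278, 0.506), RR gives ψ = 0.380, H_out = 15.388 kJ/mol
  T = 339.2 K: K = (4.491, 0.395), RR gives ψ = 0.241, H_out = 9.133 kJ/mol
  T = 328.5 K: K = (4.112, 0.344), RR gives ψ = 0.181, H_out = 6.140 kJ/mol
  T = 333.9 K: K = (4.302, 0.369), RR gives ψ = 0.211, H_out = 7.651 kJ/mol
  T = 331.2 K: K = (4.206, 0.357), RR gives ψ = 0.196, H_out = 6.896 kJ/mol
  T = 329.9 K: K = (4.161, 0.351), RR gives ψ = 0.189, H_out = 6.533 kJ/mol
Linear interpolation between T = 329.9 (H_out = 6.533) and T = 331.2 (H_out = 6.896) on hF = 6.607 gives T ≈ 330.2 K, at which ψ = 0.19.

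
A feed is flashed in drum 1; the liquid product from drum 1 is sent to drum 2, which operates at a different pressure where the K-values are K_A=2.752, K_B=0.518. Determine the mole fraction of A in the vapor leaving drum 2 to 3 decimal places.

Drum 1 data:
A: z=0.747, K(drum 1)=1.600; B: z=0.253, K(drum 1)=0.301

y_A (drum 2) = 0.594

Drum 1:
Binary case is linear: z₁(K₁−1)(1+ψ₁(K₂−1)) + z₂(K₂−1)(1+ψ₁(K₁−1)) = 0
⇒ ψ₁ = [z₁(K₁−1)+z₂(K₂−1)] / [−(K₁−1)(K₂−1)] = 0.2714/0.4194 = 0.647
Drum-1 compositions:
  A: x = 0.538, y = 0.861
  B: x = 0.462, y = 0.139
Drum-2 feed = drum-1 liquid: z₂ = (0.5381, 0.4619).
Drum 2:
Newton iteration, ψ₂⁰ = 0.5:
  ψ₂ = 0.500: g = 0.2092, g' = -0.656 → ψ₂ = 0.819
  ψ₂ = 0.819: g = 0.0193, g' = -0.572 → ψ₂ = 0.853
Converged at ψ₂ = 0.853.
  A: x = 0.216, y = 0.594
  B: x = 0.784, y = 0.406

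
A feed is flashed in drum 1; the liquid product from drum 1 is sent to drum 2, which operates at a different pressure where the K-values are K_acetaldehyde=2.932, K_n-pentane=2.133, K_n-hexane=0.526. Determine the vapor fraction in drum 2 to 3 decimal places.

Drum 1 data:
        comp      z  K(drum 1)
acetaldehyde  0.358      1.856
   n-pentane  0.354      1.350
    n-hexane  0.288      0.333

Drum 1:
Material balance + equilibrium reduce to Σ zᵢ(Kᵢ−1)/(1+ψ₁(Kᵢ−1)) = 0.
Check two-phase: ΣzᵢKᵢ = 1.238 > 1 and Σzᵢ/Kᵢ = 1.320 > 1, so g(0) = 0.238 > 0 and g(1) = -0.320 < 0.
Iterate (Newton) starting at ψ₁ = 0.61:
  ψ₁ = 0.610: g = -0.0204, g' = -0.507 → ψ₁ = 0.570
  ψ₁ = 0.570: g = -0.0005, g' = -0.482 → ψ₁ = 0.569
Converged at ψ₁ = 0.569.
Drum-1 compositions:
  acetaldehyde: x = 0.241, y = 0.447
  n-pentane: x = 0.295, y = 0.399
  n-hexane: x = 0.464, y = 0.154
Drum-2 feed = drum-1 liquid: z₂ = (0.2408, 0.2952, 0.4640).
Drum 2:
Let ψ₂ = V/F and solve Σ zᵢ(Kᵢ−1)/(1+ψ₂(Kᵢ−1)) = 0.
g(0) = ΣzᵢKᵢ − 1 = 0.580 and g(1) = 1 − Σzᵢ/Kᵢ = -0.103, so a root lies in (0, 1).
Iterate (Newton) starting at ψ₂ = 0.5:
  ψ₂ = 0.500: g = 0.1620, g' = -0.566 → ψ₂ = 0.786
  ψ₂ = 0.786: g = 0.0111, g' = -0.513 → ψ₂ = 0.808
Converged at ψ₂ = 0.808.
  acetaldehyde: x = 0.094, y = 0.276
  n-pentane: x = 0.154, y = 0.329
  n-hexane: x = 0.752, y = 0.395

V/F (drum 2) = 0.808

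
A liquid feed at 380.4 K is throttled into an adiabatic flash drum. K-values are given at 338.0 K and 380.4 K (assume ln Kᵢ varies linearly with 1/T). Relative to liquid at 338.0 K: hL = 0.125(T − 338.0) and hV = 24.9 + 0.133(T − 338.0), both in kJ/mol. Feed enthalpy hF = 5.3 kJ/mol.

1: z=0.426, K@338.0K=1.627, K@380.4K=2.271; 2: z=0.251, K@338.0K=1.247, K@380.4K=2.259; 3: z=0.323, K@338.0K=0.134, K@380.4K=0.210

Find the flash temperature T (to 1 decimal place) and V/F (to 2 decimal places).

T = 341.8 K, V/F = 0.19

Adiabatic flash: solve Rachford–Rice at each trial T, then check hF = ψ·hV(T) + (1−ψ)·hL(T).
  T = 338.0 K: K = (1.627, 1.247, 0.134), RR gives ψ = 0.112, H_out = 2.796 kJ/mol
  T = 380.4 K: K = (2.271, 2.259, 0.210), RR gives ψ = 0.602, H_out = 20.492 kJ/mol
  T = 359.2 K: K = (1.941, 1.708, 0.170), RR gives ψ = 0.436, H_out = 13.579 kJ/mol
  T = 348.6 K: K = (1.782, 1.466, 0.151), RR gives ψ = 0.308, H_out = 9.012 kJ/mol
  T = 343.3 K: K = (1.704, 1.354, 0.143), RR gives ψ = 0.221, H_out = 6.185 kJ/mol
  T = 340.6 K: K = (1.665, 1.299, 0.138), RR gives ψ = 0.169, H_out = 4.541 kJ/mol
  T = 342.0 K: K = (1.685, 1.327, 0.140), RR gives ψ = 0.197, H_out = 5.413 kJ/mol
Linear interpolation between T = 340.6 (H_out = 4.541) and T = 342.0 (H_out = 5.413) on hF = 5.3 gives T ≈ 341.8 K, at which ψ = 0.19.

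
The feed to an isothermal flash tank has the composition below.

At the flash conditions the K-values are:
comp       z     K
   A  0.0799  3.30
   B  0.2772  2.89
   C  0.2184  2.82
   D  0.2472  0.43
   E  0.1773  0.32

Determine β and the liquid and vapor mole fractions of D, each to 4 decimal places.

β = 0.7068, x_D = 0.4140, y_D = 0.1780

Material balance + equilibrium reduce to Σ zᵢ(Kᵢ−1)/(1+β(Kᵢ−1)) = 0.
g(0) = ΣzᵢKᵢ − 1 = 0.8437 and g(1) = 1 − Σzᵢ/Kᵢ = -0.3265, so a root lies in (0, 1).
Newton iteration, β⁰ = 0.42:
  β = 0.4200: g = 0.25681, g' = -0.9489 → β = 0.6906
  β = 0.6906: g = 0.01468, g' = -0.9013 → β = 0.7069
  β = 0.7069: g = -0.00007, g' = -0.9104 → β = 0.7068
Converged at β = 0.7068.
Compositions from xᵢ = zᵢ/(1+β(Kᵢ−1)), yᵢ = Kᵢxᵢ:
  A: x = 0.0304, y = 0.1004
  B: x = 0.1187, y = 0.3430
  C: x = 0.0955, y = 0.2694
  D: x = 0.4140, y = 0.1780
  E: x = 0.3414, y = 0.1092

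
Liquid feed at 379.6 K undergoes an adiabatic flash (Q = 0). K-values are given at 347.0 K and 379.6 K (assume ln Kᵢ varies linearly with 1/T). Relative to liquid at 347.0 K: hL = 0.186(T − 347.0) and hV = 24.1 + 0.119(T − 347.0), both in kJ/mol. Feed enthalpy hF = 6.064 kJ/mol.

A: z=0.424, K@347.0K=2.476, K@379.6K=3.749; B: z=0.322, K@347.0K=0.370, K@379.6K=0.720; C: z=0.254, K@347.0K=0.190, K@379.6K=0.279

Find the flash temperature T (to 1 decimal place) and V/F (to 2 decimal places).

T = 349.2 K, V/F = 0.24

Adiabatic flash: solve Rachford–Rice at each trial T, then check hF = ψ·hV(T) + (1−ψ)·hL(T).
  T = 347.0 K: K = (2.476, 0.370, 0.190), RR gives ψ = 0.206, H_out = 4.961 kJ/mol
  T = 379.6 K: K = (3.749, 0.720, 0.279), RR gives ψ = 0.610, H_out = 19.427 kJ/mol
  T = 363.3 K: K = (3.075, 0.524, 0.232), RR gives ψ = 0.410, H_out = 12.473 kJ/mol
  T = 355.1 K: K = (2.764, 0.442, 0.210), RR gives ψ = 0.311, H_out = 8.823 kJ/mol
  T = 351.1 K: K = (2.620, 0.405, 0.200), RR gives ψ = 0.260, H_out = 6.960 kJ/mol
  T = 349.1 K: K = (2.549, 0.388, 0.195), RR gives ψ = 0.234, H_out = 5.998 kJ/mol
Linear interpolation between T = 349.1 (H_out = 5.998) and T = 351.1 (H_out = 6.960) on hF = 6.064 gives T ≈ 349.2 K, at which ψ = 0.24.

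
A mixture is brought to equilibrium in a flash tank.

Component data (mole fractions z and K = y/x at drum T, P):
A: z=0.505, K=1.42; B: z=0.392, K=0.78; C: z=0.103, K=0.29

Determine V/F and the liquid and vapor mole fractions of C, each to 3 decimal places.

Rachford–Rice: g(V/F) = Σ zᵢ(Kᵢ−1)/(1+V/F(Kᵢ−1)) = 0.
g(0) = ΣzᵢKᵢ − 1 = 0.053 and g(1) = 1 − Σzᵢ/Kᵢ = -0.213, so a root lies in (0, 1).
Iterate (Newton) starting at V/F = 0.5:
  V/F = 0.500: g = -0.0350, g' = -0.210 → V/F = 0.333
  V/F = 0.333: g = -0.0028, g' = -0.180 → V/F = 0.318
Converged at V/F = 0.318.
Compositions from xᵢ = zᵢ/(1+V/F(Kᵢ−1)), yᵢ = Kᵢxᵢ:
  A: x = 0.446, y = 0.633
  B: x = 0.421, y = 0.329
  C: x = 0.133, y = 0.039

V/F = 0.318, x_C = 0.133, y_C = 0.039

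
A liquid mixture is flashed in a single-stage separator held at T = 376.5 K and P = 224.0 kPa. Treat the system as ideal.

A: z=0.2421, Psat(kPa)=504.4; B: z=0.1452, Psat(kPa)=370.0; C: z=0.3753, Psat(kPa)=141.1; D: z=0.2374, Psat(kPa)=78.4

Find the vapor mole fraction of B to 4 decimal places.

y_B = 0.2125

Raoult's law: Kᵢ = Pᵢˢᵃᵗ/P = Pᵢˢᵃᵗ/224.0.
  K_A = 504.4/224.0 = 2.251786, K_B = 370.0/224.0 = 1.651786, K_C = 141.1/224.0 = 0.629911, K_D = 78.4/224.0 = 0.350000
Iterate (Newton) starting at β = 0.5:
  β = 0.5000: g = -0.14127, g' = -0.4761 → β = 0.2033
  β = 0.2033: g = -0.00286, g' = -0.4824 → β = 0.1974
Converged at β = 0.1974.
Compositions from xᵢ = zᵢ/(1+β(Kᵢ−1)), yᵢ = Kᵢxᵢ:
  A: x = 0.1941, y = 0.4371
  B: x = 0.1286, y = 0.2125
  C: x = 0.4049, y = 0.2550
  D: x = 0.2723, y = 0.0953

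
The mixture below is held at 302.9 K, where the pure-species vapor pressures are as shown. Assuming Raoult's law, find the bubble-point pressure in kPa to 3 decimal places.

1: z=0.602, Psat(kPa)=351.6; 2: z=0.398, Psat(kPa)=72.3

Pbub = 240.439 kPa

At the bubble point ψ → 0, so ΣzᵢKᵢ = 1 with Kᵢ = Pᵢˢᵃᵗ/P ⇒ P = ΣzᵢPᵢˢᵃᵗ.
P = 0.602·351.6 + 0.398·72.3 = 240.439 kPa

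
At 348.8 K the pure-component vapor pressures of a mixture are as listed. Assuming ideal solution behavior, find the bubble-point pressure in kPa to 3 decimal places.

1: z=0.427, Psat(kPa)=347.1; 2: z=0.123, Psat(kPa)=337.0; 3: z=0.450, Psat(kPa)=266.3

Pbub = 309.498 kPa

At the bubble point ψ → 0, so ΣzᵢKᵢ = 1 with Kᵢ = Pᵢˢᵃᵗ/P ⇒ P = ΣzᵢPᵢˢᵃᵗ.
P = 0.427·347.1 + 0.123·337.0 + 0.450·266.3 = 309.498 kPa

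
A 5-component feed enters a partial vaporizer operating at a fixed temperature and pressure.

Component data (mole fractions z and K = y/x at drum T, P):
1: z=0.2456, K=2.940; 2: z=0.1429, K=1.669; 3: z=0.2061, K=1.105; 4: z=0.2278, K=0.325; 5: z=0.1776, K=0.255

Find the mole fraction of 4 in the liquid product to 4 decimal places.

x_4 = 0.2989

Material balance + equilibrium reduce to Σ zᵢ(Kᵢ−1)/(1+V/F(Kᵢ−1)) = 0.
Feasibility: ΣzᵢKᵢ = 1.3076, Σzᵢ/Kᵢ = 1.7531 — both > 1, two phases present.
Newton–Raphson from V/F = 0.5:
  V/F = 0.5000: g = -0.10890, g' = -0.7630 → V/F = 0.3573
  V/F = 0.3573: g = -0.00350, g' = -0.7295 → V/F = 0.3525
Converged at V/F = 0.3525.
Compositions from xᵢ = zᵢ/(1+V/F(Kᵢ−1)), yᵢ = Kᵢxᵢ:
  1: x = 0.1459, y = 0.4288
  2: x = 0.1156, y = 0.1930
  3: x = 0.1987, y = 0.2196
  4: x = 0.2989, y = 0.0971
  5: x = 0.2408, y = 0.0614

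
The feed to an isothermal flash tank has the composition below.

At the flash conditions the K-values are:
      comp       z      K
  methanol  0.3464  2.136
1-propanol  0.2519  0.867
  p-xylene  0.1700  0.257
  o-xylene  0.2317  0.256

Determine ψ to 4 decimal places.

Material balance + equilibrium reduce to Σ zᵢ(Kᵢ−1)/(1+ψ(Kᵢ−1)) = 0.
g(0) = ΣzᵢKᵢ − 1 = 0.0613 and g(1) = 1 − Σzᵢ/Kᵢ = -1.0193, so a root lies in (0, 1).
Newton iteration, ψ⁰ = 0.38:
  ψ = 0.3800: g = -0.17676, g' = -0.6545 → ψ = 0.1099
  ψ = 0.1099: g = -0.00947, g' = -0.6213 → ψ = 0.0947
  ψ = 0.0947: g = 0.00004, g' = -0.6260 → ψ = 0.0948
Converged at ψ = 0.0948.

ψ = 0.0948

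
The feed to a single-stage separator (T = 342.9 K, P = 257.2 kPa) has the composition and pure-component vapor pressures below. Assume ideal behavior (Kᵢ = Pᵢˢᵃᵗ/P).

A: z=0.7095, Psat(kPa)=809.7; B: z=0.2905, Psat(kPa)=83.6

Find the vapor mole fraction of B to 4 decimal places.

y_B = 0.2473

Raoult's law: Kᵢ = Pᵢˢᵃᵗ/P = Pᵢˢᵃᵗ/257.2.
  K_A = 809.7/257.2 = 3.148134, K_B = 83.6/257.2 = 0.325039
Rachford–Rice: g(V/F) = Σ zᵢ(Kᵢ−1)/(1+V/F(Kᵢ−1)) = 0.
g(0) = ΣzᵢKᵢ − 1 = 1.3280 and g(1) = 1 − Σzᵢ/Kᵢ = -0.1191, so a root lies in (0, 1).
Newton iteration, V/F⁰ = 0.5:
  V/F = 0.5000: g = 0.43888, g' = -1.0626 → V/F = 0.9130
  V/F = 0.9130: g = 0.00371, g' = -1.2721 → V/F = 0.9159
Converged at V/F = 0.9159.
Compositions from xᵢ = zᵢ/(1+V/F(Kᵢ−1)), yᵢ = Kᵢxᵢ:
  A: x = 0.2391, y = 0.7527
  B: x = 0.7609, y = 0.2473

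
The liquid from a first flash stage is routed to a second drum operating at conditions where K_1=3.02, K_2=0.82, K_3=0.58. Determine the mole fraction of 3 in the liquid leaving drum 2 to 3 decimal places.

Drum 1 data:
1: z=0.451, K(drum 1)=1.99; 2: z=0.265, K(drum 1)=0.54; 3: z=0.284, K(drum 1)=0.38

x_3 (drum 2) = 0.510

Drum 1:
Material balance + equilibrium reduce to Σ zᵢ(Kᵢ−1)/(1+ψ₁(Kᵢ−1)) = 0.
Check two-phase: ΣzᵢKᵢ = 1.149 > 1 and Σzᵢ/Kᵢ = 1.465 > 1, so g(0) = 0.149 > 0 and g(1) = -0.465 < 0.
Newton–Raphson from ψ₁ = 0.5:
  ψ₁ = 0.500: g = -0.1148, g' = -0.522 → ψ₁ = 0.280
  ψ₁ = 0.280: g = -0.0033, g' = -0.505 → ψ₁ = 0.273
Converged at ψ₁ = 0.273.
Drum-1 compositions:
  1: x = 0.355, y = 0.706
  2: x = 0.303, y = 0.164
  3: x = 0.342, y = 0.130
Drum-2 feed = drum-1 liquid: z₂ = (0.3550, 0.3031, 0.3419).
Drum 2:
Let ψ₂ = V/F and solve Σ zᵢ(Kᵢ−1)/(1+ψ₂(Kᵢ−1)) = 0.
Check two-phase: ΣzᵢKᵢ = 1.519 > 1 and Σzᵢ/Kᵢ = 1.077 > 1, so g(0) = 0.519 > 0 and g(1) = -0.077 < 0.
Iterate (Newton) starting at ψ₂ = 0.5:
  ψ₂ = 0.500: g = 0.1150, g' = -0.467 → ψ₂ = 0.746
  ψ₂ = 0.746: g = 0.0138, g' = -0.371 → ψ₂ = 0.783
  ψ₂ = 0.783: g = 0.0001, g' = -0.364 → ψ₂ = 0.784
Converged at ψ₂ = 0.784.
  1: x = 0.137, y = 0.415
  2: x = 0.353, y = 0.289
  3: x = 0.510, y = 0.296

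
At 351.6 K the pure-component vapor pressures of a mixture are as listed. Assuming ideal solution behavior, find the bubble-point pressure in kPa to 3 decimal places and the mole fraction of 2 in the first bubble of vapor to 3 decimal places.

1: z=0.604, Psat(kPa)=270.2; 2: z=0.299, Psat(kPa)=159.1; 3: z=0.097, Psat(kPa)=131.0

Pbub = 223.479 kPa, y_2 = 0.213

At the bubble point ψ → 0, so ΣzᵢKᵢ = 1 with Kᵢ = Pᵢˢᵃᵗ/P ⇒ P = ΣzᵢPᵢˢᵃᵗ.
P = 0.604·270.2 + 0.299·159.1 + 0.097·131.0 = 223.479 kPa
yᵢ = zᵢPᵢˢᵃᵗ/P ⇒ y_2 = 0.299·159.1/223.479 = 0.213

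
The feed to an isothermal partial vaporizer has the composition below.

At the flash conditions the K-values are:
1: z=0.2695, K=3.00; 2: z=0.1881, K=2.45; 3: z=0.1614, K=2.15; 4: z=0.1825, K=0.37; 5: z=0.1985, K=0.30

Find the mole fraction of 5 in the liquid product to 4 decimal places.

x_5 = 0.3807

Rachford–Rice: g(ψ) = Σ zᵢ(Kᵢ−1)/(1+ψ(Kᵢ−1)) = 0.
Feasibility: ΣzᵢKᵢ = 1.7434, Σzᵢ/Kᵢ = 1.3966 — both > 1, two phases present.
Newton–Raphson from ψ = 0.5:
  ψ = 0.5000: g = 0.16384, g' = -0.8730 → ψ = 0.6877
  ψ = 0.6877: g = -0.00365, g' = -0.9439 → ψ = 0.6838
Converged at ψ = 0.6838.
Compositions from xᵢ = zᵢ/(1+ψ(Kᵢ−1)), yᵢ = Kᵢxᵢ:
  1: x = 0.1138, y = 0.3415
  2: x = 0.0945, y = 0.2314
  3: x = 0.0904, y = 0.1943
  4: x = 0.3206, y = 0.1186
  5: x = 0.3807, y = 0.1142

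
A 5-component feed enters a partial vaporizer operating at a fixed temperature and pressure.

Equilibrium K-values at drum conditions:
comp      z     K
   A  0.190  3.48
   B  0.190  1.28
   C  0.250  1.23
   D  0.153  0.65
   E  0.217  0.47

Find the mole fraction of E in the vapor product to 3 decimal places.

Newton–Raphson from V/F = 0.5:
  V/F = 0.500: g = 0.0872, g' = -0.395 → V/F = 0.721
  V/F = 0.721: g = 0.0050, g' = -0.364 → V/F = 0.734
Converged at V/F = 0.734.
Compositions from xᵢ = zᵢ/(1+V/F(Kᵢ−1)), yᵢ = Kᵢxᵢ:
  A: x = 0.067, y = 0.234
  B: x = 0.158, y = 0.202
  C: x = 0.214, y = 0.263
  D: x = 0.206, y = 0.134
  E: x = 0.355, y = 0.167

y_E = 0.167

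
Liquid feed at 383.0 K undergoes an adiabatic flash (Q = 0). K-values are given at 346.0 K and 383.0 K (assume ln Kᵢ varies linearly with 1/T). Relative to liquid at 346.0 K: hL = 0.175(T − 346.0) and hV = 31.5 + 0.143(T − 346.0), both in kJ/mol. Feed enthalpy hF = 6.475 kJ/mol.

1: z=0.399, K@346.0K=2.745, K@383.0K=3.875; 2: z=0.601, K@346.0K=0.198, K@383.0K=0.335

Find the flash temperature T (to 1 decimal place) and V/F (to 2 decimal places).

Adiabatic flash: solve Rachford–Rice at each trial T, then check hF = ψ·hV(T) + (1−ψ)·hL(T).
  T = 346.0 K: K = (2.745, 0.198), RR gives ψ = 0.153, H_out = 4.822 kJ/mol
  T = 383.0 K: K = (3.875, 0.335), RR gives ψ = 0.391, H_out = 18.327 kJ/mol
  T = 364.5 K: K = (3.290, 0.261), RR gives ψ = 0.277, H_out = 11.814 kJ/mol
  T = 355.2 K: K = (3.011, 0.228), RR gives ψ = 0.218, H_out = 8.411 kJ/mol
  T = 350.6 K: K = (2.877, 0.213), RR gives ψ = 0.187, H_out = 6.652 kJ/mol
  T = 348.3 K: K = (2.810, 0.205), RR gives ψ = 0.170, H_out = 5.748 kJ/mol
Linear interpolation between T = 348.3 (H_out = 5.748) and T = 350.6 (H_out = 6.652) on hF = 6.475 gives T ≈ 350.1 K, at which ψ = 0.18.

T = 350.1 K, V/F = 0.18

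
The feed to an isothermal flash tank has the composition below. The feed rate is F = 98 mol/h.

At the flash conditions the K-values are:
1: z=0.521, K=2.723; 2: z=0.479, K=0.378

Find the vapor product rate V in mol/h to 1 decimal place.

Binary case is linear: z₁(K₁−1)(1+ψ(K₂−1)) + z₂(K₂−1)(1+ψ(K₁−1)) = 0
⇒ ψ = [z₁(K₁−1)+z₂(K₂−1)] / [−(K₁−1)(K₂−1)] = 0.5997/1.0717 = 0.560
Then V = ψ·F = 0.5596·98 = 54.8 mol/h and L = F − V = 43.2 mol/h.

V = 54.8 mol/h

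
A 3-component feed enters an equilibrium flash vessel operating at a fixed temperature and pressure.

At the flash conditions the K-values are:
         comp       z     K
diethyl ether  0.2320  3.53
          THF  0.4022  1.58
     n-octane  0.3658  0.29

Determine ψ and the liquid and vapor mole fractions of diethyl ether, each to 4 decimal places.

Let ψ = V/F and solve Σ zᵢ(Kᵢ−1)/(1+ψ(Kᵢ−1)) = 0.
g(0) = ΣzᵢKᵢ − 1 = 0.5605 and g(1) = 1 − Σzᵢ/Kᵢ = -0.5817, so a root lies in (0, 1).
Iterate (Newton) starting at ψ = 0.5:
  ψ = 0.5000: g = 0.03731, g' = -0.8140 → ψ = 0.5458
  ψ = 0.5458: g = -0.00036, g' = -0.8316 → ψ = 0.5454
Converged at ψ = 0.5454.
Compositions from xᵢ = zᵢ/(1+ψ(Kᵢ−1)), yᵢ = Kᵢxᵢ:
  diethyl ether: x = 0.0975, y = 0.3441
  THF: x = 0.3055, y = 0.4828
  n-octane: x = 0.5970, y = 0.1731

ψ = 0.5454, x_diethyl ether = 0.0975, y_diethyl ether = 0.3441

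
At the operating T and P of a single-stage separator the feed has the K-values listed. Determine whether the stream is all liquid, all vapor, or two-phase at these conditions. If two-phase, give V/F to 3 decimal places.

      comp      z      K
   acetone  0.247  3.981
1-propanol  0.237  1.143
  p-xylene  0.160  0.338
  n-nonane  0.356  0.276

two-phase, V/F = 0.262

ΣzᵢKᵢ = 1.407; Σzᵢ/Kᵢ = 2.033.
Both exceed 1, so a two-phase solution exists.
Material balance + equilibrium reduce to Σ zᵢ(Kᵢ−1)/(1+ψ(Kᵢ−1)) = 0.
Newton–Raphson from ψ = 0.34:
  ψ = 0.340: g = -0.0806, g' = -0.991 → ψ = 0.259
  ψ = 0.259: g = 0.0035, g' = -1.089 → ψ = 0.262
Converged at ψ = 0.262.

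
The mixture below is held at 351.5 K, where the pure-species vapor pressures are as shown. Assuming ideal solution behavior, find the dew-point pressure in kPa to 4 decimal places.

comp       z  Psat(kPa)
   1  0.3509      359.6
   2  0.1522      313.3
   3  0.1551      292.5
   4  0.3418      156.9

Pdew = 239.7899 kPa

At the dew point ψ → 1, so Σzᵢ/Kᵢ = 1 with Kᵢ = Pᵢˢᵃᵗ/P ⇒ 1/P = Σzᵢ/Pᵢˢᵃᵗ.
1/P = 0.3509/359.6 + 0.1522/313.3 + 0.1551/292.5 + 0.3418/156.9 = 0.0041703 ⇒ P = 239.7899 kPa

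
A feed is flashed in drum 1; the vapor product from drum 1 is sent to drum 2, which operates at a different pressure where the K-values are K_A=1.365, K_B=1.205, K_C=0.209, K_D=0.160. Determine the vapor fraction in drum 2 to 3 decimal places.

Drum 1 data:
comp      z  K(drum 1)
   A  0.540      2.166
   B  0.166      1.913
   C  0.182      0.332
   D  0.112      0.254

Drum 1:
Iterate (Newton) starting at ψ₁ = 0.5:
  ψ₁ = 0.500: g = 0.1860, g' = -0.700 → ψ₁ = 0.766
  ψ₁ = 0.766: g = -0.0220, g' = -0.932 → ψ₁ = 0.742
Converged at ψ₁ = 0.742.
Drum-1 compositions:
  A: x = 0.290, y = 0.627
  B: x = 0.099, y = 0.189
  C: x = 0.361, y = 0.120
  D: x = 0.251, y = 0.064
Drum-2 feed = drum-1 vapor: z₂ = (0.6272, 0.1893, 0.1198, 0.0637).
Drum 2:
Let ψ₂ = V/F and solve Σ zᵢ(Kᵢ−1)/(1+ψ₂(Kᵢ−1)) = 0.
Feasibility: ΣzᵢKᵢ = 1.120, Σzᵢ/Kᵢ = 1.588 — both > 1, two phases present.
Newton–Raphson from ψ₂ = 0.69:
  ψ₂ = 0.690: g = -0.1189, g' = -0.677 → ψ₂ = 0.514
  ψ₂ = 0.514: g = -0.0260, g' = -0.418 → ψ₂ = 0.452
  ψ₂ = 0.452: g = -0.0017, g' = -0.367 → ψ₂ = 0.447
Converged at ψ₂ = 0.447.
  A: x = 0.539, y = 0.736
  B: x = 0.173, y = 0.209
  C: x = 0.185, y = 0.039
  D: x = 0.102, y = 0.016

V/F (drum 2) = 0.447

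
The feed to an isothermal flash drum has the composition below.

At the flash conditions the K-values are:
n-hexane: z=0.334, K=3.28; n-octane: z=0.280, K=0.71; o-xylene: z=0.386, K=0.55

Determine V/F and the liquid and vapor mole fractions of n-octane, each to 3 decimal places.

Material balance + equilibrium reduce to Σ zᵢ(Kᵢ−1)/(1+V/F(Kᵢ−1)) = 0.
g(0) = ΣzᵢKᵢ − 1 = 0.507 and g(1) = 1 − Σzᵢ/Kᵢ = -0.198, so a root lies in (0, 1).
Iterate (Newton) starting at V/F = 0.52:
  V/F = 0.520: g = 0.0260, g' = -0.529 → V/F = 0.569
  V/F = 0.569: g = 0.0007, g' = -0.504 → V/F = 0.570
Converged at V/F = 0.570.
Compositions from xᵢ = zᵢ/(1+V/F(Kᵢ−1)), yᵢ = Kᵢxᵢ:
  n-hexane: x = 0.145, y = 0.476
  n-octane: x = 0.336, y = 0.238
  o-xylene: x = 0.519, y = 0.286

V/F = 0.570, x_n-octane = 0.336, y_n-octane = 0.238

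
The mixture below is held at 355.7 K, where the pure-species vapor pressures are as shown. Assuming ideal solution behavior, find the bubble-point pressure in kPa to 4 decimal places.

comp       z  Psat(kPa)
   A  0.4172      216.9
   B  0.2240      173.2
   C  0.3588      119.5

Pbub = 172.1641 kPa

At the bubble point ψ → 0, so ΣzᵢKᵢ = 1 with Kᵢ = Pᵢˢᵃᵗ/P ⇒ P = ΣzᵢPᵢˢᵃᵗ.
P = 0.4172·216.9 + 0.2240·173.2 + 0.3588·119.5 = 172.1641 kPa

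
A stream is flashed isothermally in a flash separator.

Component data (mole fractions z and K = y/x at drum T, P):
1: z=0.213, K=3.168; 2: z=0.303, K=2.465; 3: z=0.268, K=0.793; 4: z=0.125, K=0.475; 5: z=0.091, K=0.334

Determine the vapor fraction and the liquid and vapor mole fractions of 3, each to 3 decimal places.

ψ = 0.906, x_3 = 0.330, y_3 = 0.262

Let ψ = V/F and solve Σ zᵢ(Kᵢ−1)/(1+ψ(Kᵢ−1)) = 0.
Check two-phase: ΣzᵢKᵢ = 1.724 > 1 and Σzᵢ/Kᵢ = 1.064 > 1, so g(0) = 0.724 > 0 and g(1) = -0.064 < 0.
Newton iteration, ψ⁰ = 0.5:
  ψ = 0.500: g = 0.2361, g' = -0.616 → ψ = 0.884
  ψ = 0.884: g = 0.0143, g' = -0.617 → ψ = 0.907
  ψ = 0.907: g = -0.0002, g' = -0.634 → ψ = 0.906
Converged at ψ = 0.906.
Compositions from xᵢ = zᵢ/(1+ψ(Kᵢ−1)), yᵢ = Kᵢxᵢ:
  1: x = 0.072, y = 0.228
  2: x = 0.130, y = 0.321
  3: x = 0.330, y = 0.262
  4: x = 0.238, y = 0.113
  5: x = 0.230, y = 0.077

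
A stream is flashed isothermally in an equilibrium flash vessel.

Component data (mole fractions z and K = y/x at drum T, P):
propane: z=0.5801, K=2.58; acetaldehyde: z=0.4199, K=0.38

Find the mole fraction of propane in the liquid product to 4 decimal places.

Let β = V/F and solve Σ zᵢ(Kᵢ−1)/(1+β(Kᵢ−1)) = 0.
g(0) = ΣzᵢKᵢ − 1 = 0.6562 and g(1) = 1 − Σzᵢ/Kᵢ = -0.3298, so a root lies in (0, 1).
Iterate (Newton) starting at β = 0.39:
  β = 0.3900: g = 0.22374, g' = -0.8352 → β = 0.6579
  β = 0.6579: g = 0.00972, g' = -0.8086 → β = 0.6699
Converged at β = 0.6699.
Compositions from xᵢ = zᵢ/(1+β(Kᵢ−1)), yᵢ = Kᵢxᵢ:
  propane: x = 0.2818, y = 0.7271
  acetaldehyde: x = 0.7182, y = 0.2729

x_propane = 0.2818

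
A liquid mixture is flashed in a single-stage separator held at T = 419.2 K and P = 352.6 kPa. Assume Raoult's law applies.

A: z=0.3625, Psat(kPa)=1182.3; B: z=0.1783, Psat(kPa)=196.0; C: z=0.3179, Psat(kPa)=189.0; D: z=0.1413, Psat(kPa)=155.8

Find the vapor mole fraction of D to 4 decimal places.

y_D = 0.0855

Raoult's law: Kᵢ = Pᵢˢᵃᵗ/P = Pᵢˢᵃᵗ/352.6.
  K_A = 1182.3/352.6 = 3.353091, K_B = 196.0/352.6 = 0.555871, K_C = 189.0/352.6 = 0.536018, K_D = 155.8/352.6 = 0.441860
Rachford–Rice: g(V/F) = Σ zᵢ(Kᵢ−1)/(1+V/F(Kᵢ−1)) = 0.
g(0) = ΣzᵢKᵢ − 1 = 0.5474 and g(1) = 1 − Σzᵢ/Kᵢ = -0.3417, so a root lies in (0, 1).
Newton iteration, V/F⁰ = 0.36:
  V/F = 0.3600: g = 0.09177, g' = -0.8057 → V/F = 0.4739
  V/F = 0.4739: g = 0.00669, g' = -0.6989 → V/F = 0.4835
Converged at V/F = 0.4835.
Compositions from xᵢ = zᵢ/(1+V/F(Kᵢ−1)), yᵢ = Kᵢxᵢ:
  A: x = 0.1696, y = 0.5686
  B: x = 0.2271, y = 0.1262
  C: x = 0.4098, y = 0.2197
  D: x = 0.1935, y = 0.0855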